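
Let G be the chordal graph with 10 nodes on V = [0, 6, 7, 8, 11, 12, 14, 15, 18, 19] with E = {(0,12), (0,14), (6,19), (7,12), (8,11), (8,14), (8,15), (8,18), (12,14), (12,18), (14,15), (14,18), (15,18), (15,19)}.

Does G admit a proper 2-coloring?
The clique on vertices [8, 14, 15, 18] has size 4 > 2, so it alone needs 4 colors.

No, G is not 2-colorable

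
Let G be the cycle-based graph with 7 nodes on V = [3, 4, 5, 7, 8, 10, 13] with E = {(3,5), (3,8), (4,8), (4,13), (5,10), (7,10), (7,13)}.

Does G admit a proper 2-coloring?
No, G is not 2-colorable

Odd cycle [3, 8, 4, 13, 7, 10, 5] needs 3 colors (χ ≥ 3).
Hence χ(G) ≥ 3 > 2, so no proper 2-coloring exists.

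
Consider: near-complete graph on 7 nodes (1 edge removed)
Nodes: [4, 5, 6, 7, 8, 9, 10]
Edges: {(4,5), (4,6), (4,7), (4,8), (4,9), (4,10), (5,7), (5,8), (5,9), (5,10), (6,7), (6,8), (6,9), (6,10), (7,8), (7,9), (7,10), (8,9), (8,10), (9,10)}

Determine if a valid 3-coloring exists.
The clique on vertices [4, 5, 7, 8, 9, 10] has size 6 > 3, so it alone needs 6 colors.

No, G is not 3-colorable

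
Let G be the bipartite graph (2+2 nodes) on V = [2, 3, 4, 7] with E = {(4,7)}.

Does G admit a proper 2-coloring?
A valid 2-coloring: color 1: [2, 3, 7]; color 2: [4].
(χ(G) = 2 ≤ 2.)

Yes, G is 2-colorable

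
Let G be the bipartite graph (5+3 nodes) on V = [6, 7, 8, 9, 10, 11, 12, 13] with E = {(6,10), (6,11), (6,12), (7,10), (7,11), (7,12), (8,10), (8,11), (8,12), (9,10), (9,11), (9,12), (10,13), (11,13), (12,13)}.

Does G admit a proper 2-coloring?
A valid 2-coloring: color 1: [10, 11, 12]; color 2: [6, 7, 8, 9, 13].
(χ(G) = 2 ≤ 2.)

Yes, G is 2-colorable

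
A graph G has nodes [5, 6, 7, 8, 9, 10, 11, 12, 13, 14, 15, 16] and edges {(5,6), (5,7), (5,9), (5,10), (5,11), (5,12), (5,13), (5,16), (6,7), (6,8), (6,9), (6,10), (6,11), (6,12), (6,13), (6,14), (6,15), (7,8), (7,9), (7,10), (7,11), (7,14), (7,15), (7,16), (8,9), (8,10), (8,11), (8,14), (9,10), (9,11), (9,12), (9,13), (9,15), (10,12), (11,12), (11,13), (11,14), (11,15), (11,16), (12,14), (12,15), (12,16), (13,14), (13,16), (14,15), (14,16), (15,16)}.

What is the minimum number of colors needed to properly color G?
χ(G) = 5

Clique number ω(G) = 5 (lower bound: χ ≥ ω).
The clique on [11, 12, 14, 15, 16] has size 5, forcing χ ≥ 5, and the coloring below uses 5 colors, so χ(G) = 5.
A valid 5-coloring: color 1: [6, 16]; color 2: [10, 11]; color 3: [7, 12, 13]; color 4: [9, 14]; color 5: [5, 8, 15].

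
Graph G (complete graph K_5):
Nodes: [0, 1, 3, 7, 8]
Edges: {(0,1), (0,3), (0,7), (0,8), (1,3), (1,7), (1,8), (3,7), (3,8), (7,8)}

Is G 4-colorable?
The clique on vertices [0, 1, 3, 7, 8] has size 5 > 4, so it alone needs 5 colors.

No, G is not 4-colorable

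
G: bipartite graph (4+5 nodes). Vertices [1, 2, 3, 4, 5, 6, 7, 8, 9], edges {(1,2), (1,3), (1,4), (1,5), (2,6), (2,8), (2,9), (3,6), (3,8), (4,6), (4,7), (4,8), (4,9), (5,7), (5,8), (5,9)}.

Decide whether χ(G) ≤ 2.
A valid 2-coloring: color 1: [2, 3, 4, 5]; color 2: [1, 6, 7, 8, 9].
(χ(G) = 2 ≤ 2.)

Yes, G is 2-colorable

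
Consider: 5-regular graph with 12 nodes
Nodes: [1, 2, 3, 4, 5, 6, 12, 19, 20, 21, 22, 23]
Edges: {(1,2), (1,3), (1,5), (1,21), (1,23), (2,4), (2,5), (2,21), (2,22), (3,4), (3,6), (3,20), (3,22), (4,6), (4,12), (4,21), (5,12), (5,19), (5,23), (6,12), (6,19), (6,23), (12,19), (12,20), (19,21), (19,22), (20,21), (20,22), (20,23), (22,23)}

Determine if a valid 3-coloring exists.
A valid 3-coloring: color 1: [1, 4, 19, 20]; color 2: [5, 6, 21, 22]; color 3: [2, 3, 12, 23].
(χ(G) = 3 ≤ 3.)

Yes, G is 3-colorable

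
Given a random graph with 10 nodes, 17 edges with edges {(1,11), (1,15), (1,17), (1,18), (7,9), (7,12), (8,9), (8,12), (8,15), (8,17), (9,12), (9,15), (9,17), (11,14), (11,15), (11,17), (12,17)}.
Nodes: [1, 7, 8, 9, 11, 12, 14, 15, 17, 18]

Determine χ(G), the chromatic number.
χ(G) = 4

Clique number ω(G) = 4 (lower bound: χ ≥ ω).
The clique on [8, 9, 12, 17] has size 4, forcing χ ≥ 4, and the coloring below uses 4 colors, so χ(G) = 4.
A valid 4-coloring: color 1: [7, 14, 15, 17, 18]; color 2: [1, 9]; color 3: [8, 11]; color 4: [12].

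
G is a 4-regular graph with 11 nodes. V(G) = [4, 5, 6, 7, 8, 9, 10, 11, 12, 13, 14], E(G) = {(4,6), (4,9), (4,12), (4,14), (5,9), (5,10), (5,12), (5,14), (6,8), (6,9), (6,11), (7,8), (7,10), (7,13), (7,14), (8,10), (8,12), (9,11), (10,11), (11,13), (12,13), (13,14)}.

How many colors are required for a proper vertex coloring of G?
χ(G) = 3

Clique number ω(G) = 3 (lower bound: χ ≥ ω).
The clique on [4, 6, 9] has size 3, forcing χ ≥ 3, and the coloring below uses 3 colors, so χ(G) = 3.
A valid 3-coloring: color 1: [6, 10, 12, 14]; color 2: [4, 5, 7, 11]; color 3: [8, 9, 13].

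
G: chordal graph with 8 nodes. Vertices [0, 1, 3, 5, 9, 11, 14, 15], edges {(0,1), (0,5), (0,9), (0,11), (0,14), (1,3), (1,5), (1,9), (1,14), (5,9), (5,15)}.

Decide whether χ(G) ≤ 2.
No, G is not 2-colorable

The clique on vertices [0, 1, 5, 9] has size 4 > 2, so it alone needs 4 colors.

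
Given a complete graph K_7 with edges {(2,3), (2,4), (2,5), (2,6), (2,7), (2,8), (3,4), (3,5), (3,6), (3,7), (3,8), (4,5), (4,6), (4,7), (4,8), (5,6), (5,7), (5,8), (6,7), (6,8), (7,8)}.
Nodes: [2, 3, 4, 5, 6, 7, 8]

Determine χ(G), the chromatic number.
Clique number ω(G) = 7 (lower bound: χ ≥ ω).
The clique on [2, 3, 4, 5, 6, 7, 8] has size 7, forcing χ ≥ 7, and the coloring below uses 7 colors, so χ(G) = 7.
A valid 7-coloring: color 1: [3]; color 2: [7]; color 3: [8]; color 4: [5]; color 5: [2]; color 6: [4]; color 7: [6].

χ(G) = 7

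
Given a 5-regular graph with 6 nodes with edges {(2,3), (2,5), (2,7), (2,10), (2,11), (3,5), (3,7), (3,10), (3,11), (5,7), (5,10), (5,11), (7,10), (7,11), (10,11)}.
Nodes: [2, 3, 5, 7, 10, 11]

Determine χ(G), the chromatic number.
Clique number ω(G) = 6 (lower bound: χ ≥ ω).
The clique on [2, 3, 5, 7, 10, 11] has size 6, forcing χ ≥ 6, and the coloring below uses 6 colors, so χ(G) = 6.
A valid 6-coloring: color 1: [3]; color 2: [2]; color 3: [5]; color 4: [11]; color 5: [10]; color 6: [7].

χ(G) = 6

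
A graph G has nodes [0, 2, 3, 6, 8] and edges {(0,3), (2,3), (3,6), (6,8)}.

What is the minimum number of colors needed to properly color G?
χ(G) = 2

Clique number ω(G) = 2 (lower bound: χ ≥ ω).
The graph is bipartite (no odd cycle), so 2 colors suffice: χ(G) = 2.
A valid 2-coloring: color 1: [3, 8]; color 2: [0, 2, 6].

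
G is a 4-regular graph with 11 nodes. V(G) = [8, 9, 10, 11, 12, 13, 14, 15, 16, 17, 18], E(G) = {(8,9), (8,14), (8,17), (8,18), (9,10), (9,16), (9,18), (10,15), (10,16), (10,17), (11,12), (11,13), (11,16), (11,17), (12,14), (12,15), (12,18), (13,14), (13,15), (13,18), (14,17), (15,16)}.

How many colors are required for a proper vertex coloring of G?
χ(G) = 3

Clique number ω(G) = 3 (lower bound: χ ≥ ω).
The clique on [8, 14, 17] has size 3, forcing χ ≥ 3, and the coloring below uses 3 colors, so χ(G) = 3.
A valid 3-coloring: color 1: [8, 12, 13, 16]; color 2: [9, 15, 17]; color 3: [10, 11, 14, 18].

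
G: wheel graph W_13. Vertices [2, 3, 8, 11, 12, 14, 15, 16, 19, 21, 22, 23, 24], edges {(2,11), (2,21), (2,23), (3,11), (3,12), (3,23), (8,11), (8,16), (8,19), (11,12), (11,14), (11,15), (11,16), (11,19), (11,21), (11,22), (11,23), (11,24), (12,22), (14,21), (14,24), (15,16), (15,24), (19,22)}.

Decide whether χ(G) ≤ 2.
No, G is not 2-colorable

The clique on vertices [2, 11, 21] has size 3 > 2, so it alone needs 3 colors.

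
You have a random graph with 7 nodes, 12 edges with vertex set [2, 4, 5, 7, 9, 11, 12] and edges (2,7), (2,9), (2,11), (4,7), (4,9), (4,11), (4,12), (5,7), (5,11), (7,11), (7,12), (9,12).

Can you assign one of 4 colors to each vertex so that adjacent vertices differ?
A valid 4-coloring: color 1: [7, 9]; color 2: [2, 4, 5]; color 3: [11, 12].
(χ(G) = 3 ≤ 4.)

Yes, G is 4-colorable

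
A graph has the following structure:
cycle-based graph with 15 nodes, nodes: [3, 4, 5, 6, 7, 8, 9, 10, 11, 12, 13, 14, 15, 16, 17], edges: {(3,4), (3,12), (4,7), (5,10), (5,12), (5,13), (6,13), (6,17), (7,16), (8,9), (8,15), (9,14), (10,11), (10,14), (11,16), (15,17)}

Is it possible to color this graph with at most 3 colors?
Yes, G is 3-colorable

A valid 3-coloring: color 1: [3, 5, 7, 8, 11, 14, 17]; color 2: [4, 9, 10, 12, 13, 15, 16]; color 3: [6].
(χ(G) = 3 ≤ 3.)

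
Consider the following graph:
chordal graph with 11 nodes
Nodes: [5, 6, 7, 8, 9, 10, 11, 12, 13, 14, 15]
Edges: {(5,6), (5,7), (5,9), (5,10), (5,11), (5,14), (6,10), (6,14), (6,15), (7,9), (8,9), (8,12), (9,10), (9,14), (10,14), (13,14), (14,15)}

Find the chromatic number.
Clique number ω(G) = 4 (lower bound: χ ≥ ω).
The clique on [5, 9, 10, 14] has size 4, forcing χ ≥ 4, and the coloring below uses 4 colors, so χ(G) = 4.
A valid 4-coloring: color 1: [5, 8, 13, 15]; color 2: [7, 11, 12, 14]; color 3: [6, 9]; color 4: [10].

χ(G) = 4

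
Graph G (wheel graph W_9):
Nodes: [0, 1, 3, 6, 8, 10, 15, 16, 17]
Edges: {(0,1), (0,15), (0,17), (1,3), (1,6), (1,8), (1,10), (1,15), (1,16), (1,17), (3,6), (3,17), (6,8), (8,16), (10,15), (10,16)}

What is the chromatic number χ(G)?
Clique number ω(G) = 3 (lower bound: χ ≥ ω).
The clique on [0, 1, 17] has size 3, forcing χ ≥ 3, and the coloring below uses 3 colors, so χ(G) = 3.
A valid 3-coloring: color 1: [1]; color 2: [6, 15, 16, 17]; color 3: [0, 3, 8, 10].

χ(G) = 3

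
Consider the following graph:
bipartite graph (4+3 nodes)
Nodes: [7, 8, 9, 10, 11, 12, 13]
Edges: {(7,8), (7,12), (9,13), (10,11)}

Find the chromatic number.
Clique number ω(G) = 2 (lower bound: χ ≥ ω).
The graph is bipartite (no odd cycle), so 2 colors suffice: χ(G) = 2.
A valid 2-coloring: color 1: [7, 11, 13]; color 2: [8, 9, 10, 12].

χ(G) = 2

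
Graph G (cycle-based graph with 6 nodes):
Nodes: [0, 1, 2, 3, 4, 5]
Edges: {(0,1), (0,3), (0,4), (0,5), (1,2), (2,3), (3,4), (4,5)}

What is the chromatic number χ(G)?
χ(G) = 3

Clique number ω(G) = 3 (lower bound: χ ≥ ω).
The clique on [0, 3, 4] has size 3, forcing χ ≥ 3, and the coloring below uses 3 colors, so χ(G) = 3.
A valid 3-coloring: color 1: [0, 2]; color 2: [1, 3, 5]; color 3: [4].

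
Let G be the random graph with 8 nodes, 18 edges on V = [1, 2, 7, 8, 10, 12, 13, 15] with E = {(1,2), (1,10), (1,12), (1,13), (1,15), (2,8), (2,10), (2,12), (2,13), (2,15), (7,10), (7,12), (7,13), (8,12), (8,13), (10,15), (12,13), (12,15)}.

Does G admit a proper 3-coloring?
The clique on vertices [2, 8, 12, 13] has size 4 > 3, so it alone needs 4 colors.

No, G is not 3-colorable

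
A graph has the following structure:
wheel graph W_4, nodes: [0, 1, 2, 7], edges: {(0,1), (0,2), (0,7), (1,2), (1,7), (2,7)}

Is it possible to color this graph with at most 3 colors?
The clique on vertices [0, 1, 2, 7] has size 4 > 3, so it alone needs 4 colors.

No, G is not 3-colorable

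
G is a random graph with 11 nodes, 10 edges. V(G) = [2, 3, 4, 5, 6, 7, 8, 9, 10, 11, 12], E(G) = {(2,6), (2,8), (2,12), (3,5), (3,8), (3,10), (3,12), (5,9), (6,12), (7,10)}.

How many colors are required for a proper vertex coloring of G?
χ(G) = 3

Clique number ω(G) = 3 (lower bound: χ ≥ ω).
The clique on [2, 6, 12] has size 3, forcing χ ≥ 3, and the coloring below uses 3 colors, so χ(G) = 3.
A valid 3-coloring: color 1: [2, 3, 4, 7, 9, 11]; color 2: [5, 8, 10, 12]; color 3: [6].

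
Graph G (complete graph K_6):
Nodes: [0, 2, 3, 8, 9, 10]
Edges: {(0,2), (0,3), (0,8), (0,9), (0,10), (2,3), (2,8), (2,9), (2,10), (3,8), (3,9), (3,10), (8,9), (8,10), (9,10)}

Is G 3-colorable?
No, G is not 3-colorable

The clique on vertices [0, 2, 3, 8, 9, 10] has size 6 > 3, so it alone needs 6 colors.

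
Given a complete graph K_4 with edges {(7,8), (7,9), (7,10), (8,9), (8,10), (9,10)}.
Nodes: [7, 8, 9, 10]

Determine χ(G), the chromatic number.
Clique number ω(G) = 4 (lower bound: χ ≥ ω).
The clique on [7, 8, 9, 10] has size 4, forcing χ ≥ 4, and the coloring below uses 4 colors, so χ(G) = 4.
A valid 4-coloring: color 1: [10]; color 2: [9]; color 3: [8]; color 4: [7].

χ(G) = 4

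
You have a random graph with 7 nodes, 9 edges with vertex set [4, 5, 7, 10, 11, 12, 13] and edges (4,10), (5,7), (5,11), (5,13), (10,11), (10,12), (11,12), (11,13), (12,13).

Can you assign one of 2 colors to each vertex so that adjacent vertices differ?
No, G is not 2-colorable

The clique on vertices [10, 11, 12] has size 3 > 2, so it alone needs 3 colors.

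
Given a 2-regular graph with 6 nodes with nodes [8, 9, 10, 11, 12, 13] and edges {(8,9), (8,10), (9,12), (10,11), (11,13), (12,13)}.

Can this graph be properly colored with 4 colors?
A valid 4-coloring: color 1: [9, 10, 13]; color 2: [8, 11, 12].
(χ(G) = 2 ≤ 4.)

Yes, G is 4-colorable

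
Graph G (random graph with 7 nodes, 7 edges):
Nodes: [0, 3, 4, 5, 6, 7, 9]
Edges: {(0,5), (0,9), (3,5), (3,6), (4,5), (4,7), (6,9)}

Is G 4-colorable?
Yes, G is 4-colorable

A valid 4-coloring: color 1: [5, 6, 7]; color 2: [0, 3, 4]; color 3: [9].
(χ(G) = 3 ≤ 4.)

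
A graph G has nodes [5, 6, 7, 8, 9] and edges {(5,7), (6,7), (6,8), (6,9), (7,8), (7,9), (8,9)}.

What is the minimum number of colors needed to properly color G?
Clique number ω(G) = 4 (lower bound: χ ≥ ω).
The clique on [6, 7, 8, 9] has size 4, forcing χ ≥ 4, and the coloring below uses 4 colors, so χ(G) = 4.
A valid 4-coloring: color 1: [7]; color 2: [5, 6]; color 3: [9]; color 4: [8].

χ(G) = 4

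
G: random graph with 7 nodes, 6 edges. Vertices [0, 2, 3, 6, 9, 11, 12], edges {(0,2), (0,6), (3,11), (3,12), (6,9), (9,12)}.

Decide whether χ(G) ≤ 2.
Yes, G is 2-colorable

A valid 2-coloring: color 1: [0, 3, 9]; color 2: [2, 6, 11, 12].
(χ(G) = 2 ≤ 2.)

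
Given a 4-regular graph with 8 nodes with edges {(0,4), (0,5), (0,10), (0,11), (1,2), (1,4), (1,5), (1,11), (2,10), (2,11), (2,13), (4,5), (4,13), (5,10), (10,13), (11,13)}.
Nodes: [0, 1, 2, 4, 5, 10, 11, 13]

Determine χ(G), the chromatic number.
χ(G) = 3

Clique number ω(G) = 3 (lower bound: χ ≥ ω).
The clique on [0, 5, 10] has size 3, forcing χ ≥ 3, and the coloring below uses 3 colors, so χ(G) = 3.
A valid 3-coloring: color 1: [2, 5]; color 2: [0, 1, 13]; color 3: [4, 10, 11].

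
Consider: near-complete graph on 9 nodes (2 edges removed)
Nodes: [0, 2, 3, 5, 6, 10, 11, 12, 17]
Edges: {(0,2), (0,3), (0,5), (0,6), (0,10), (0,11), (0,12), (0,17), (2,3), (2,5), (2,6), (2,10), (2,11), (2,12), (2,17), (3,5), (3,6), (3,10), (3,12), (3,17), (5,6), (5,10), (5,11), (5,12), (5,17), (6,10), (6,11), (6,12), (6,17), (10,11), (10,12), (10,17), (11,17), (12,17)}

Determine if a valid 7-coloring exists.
The clique on vertices [0, 2, 3, 5, 6, 10, 12, 17] has size 8 > 7, so it alone needs 8 colors.

No, G is not 7-colorable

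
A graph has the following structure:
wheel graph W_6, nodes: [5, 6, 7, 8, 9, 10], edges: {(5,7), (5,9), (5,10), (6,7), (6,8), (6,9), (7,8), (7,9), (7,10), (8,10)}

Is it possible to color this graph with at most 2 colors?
The clique on vertices [7, 8, 10] has size 3 > 2, so it alone needs 3 colors.

No, G is not 2-colorable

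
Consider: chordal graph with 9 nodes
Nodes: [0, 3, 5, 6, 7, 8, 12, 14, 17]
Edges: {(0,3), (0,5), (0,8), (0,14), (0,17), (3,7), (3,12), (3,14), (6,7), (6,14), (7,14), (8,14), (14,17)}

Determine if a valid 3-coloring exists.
Yes, G is 3-colorable

A valid 3-coloring: color 1: [5, 12, 14]; color 2: [0, 7]; color 3: [3, 6, 8, 17].
(χ(G) = 3 ≤ 3.)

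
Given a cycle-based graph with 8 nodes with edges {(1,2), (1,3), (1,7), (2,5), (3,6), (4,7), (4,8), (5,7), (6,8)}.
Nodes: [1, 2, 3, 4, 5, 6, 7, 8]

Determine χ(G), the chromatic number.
χ(G) = 2

Clique number ω(G) = 2 (lower bound: χ ≥ ω).
The graph is bipartite (no odd cycle), so 2 colors suffice: χ(G) = 2.
A valid 2-coloring: color 1: [2, 3, 7, 8]; color 2: [1, 4, 5, 6].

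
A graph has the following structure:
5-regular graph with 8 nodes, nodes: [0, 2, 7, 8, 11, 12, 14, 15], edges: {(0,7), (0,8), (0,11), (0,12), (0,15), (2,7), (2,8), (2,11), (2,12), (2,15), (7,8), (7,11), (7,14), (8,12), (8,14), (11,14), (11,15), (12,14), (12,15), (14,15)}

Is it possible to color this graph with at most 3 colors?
No, G is not 3-colorable

Odd cycle [15, 11, 7, 8, 12] needs 3 colors (χ ≥ 3).
Vertex 0 is adjacent to every vertex of [7, 8, 11, 12, 15], which already need 3 colors among themselves, so 0 needs a new color (χ ≥ 4).
Hence χ(G) ≥ 4 > 3, so no proper 3-coloring exists.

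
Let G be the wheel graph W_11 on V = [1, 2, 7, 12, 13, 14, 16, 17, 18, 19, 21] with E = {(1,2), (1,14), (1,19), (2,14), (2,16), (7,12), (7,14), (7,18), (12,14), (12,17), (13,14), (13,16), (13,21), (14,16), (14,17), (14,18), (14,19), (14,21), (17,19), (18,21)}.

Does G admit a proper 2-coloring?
No, G is not 2-colorable

The clique on vertices [1, 2, 14] has size 3 > 2, so it alone needs 3 colors.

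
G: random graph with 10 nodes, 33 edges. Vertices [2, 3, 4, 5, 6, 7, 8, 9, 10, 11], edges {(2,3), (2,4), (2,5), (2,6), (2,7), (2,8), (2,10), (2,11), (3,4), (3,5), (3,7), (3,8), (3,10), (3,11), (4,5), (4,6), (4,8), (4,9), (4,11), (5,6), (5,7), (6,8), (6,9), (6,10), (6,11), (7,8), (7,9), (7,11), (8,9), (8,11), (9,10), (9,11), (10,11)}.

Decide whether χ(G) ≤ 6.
Yes, G is 6-colorable

A valid 6-coloring: color 1: [5, 11]; color 2: [2, 9]; color 3: [3, 6]; color 4: [4, 7, 10]; color 5: [8].
(χ(G) = 5 ≤ 6.)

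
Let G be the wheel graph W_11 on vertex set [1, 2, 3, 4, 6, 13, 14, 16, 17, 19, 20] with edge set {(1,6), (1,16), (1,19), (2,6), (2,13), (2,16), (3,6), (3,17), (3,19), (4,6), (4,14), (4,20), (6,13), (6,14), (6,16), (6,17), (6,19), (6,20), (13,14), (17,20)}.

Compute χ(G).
Clique number ω(G) = 3 (lower bound: χ ≥ ω).
The clique on [1, 6, 16] has size 3, forcing χ ≥ 3, and the coloring below uses 3 colors, so χ(G) = 3.
A valid 3-coloring: color 1: [6]; color 2: [1, 2, 3, 14, 20]; color 3: [4, 13, 16, 17, 19].

χ(G) = 3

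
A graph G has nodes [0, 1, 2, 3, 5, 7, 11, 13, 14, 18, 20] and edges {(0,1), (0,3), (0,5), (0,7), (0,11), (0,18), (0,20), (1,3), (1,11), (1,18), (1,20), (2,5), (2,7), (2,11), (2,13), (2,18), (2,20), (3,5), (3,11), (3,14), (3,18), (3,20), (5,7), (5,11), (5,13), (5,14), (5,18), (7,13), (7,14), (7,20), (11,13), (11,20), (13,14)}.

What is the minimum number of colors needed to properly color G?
Clique number ω(G) = 5 (lower bound: χ ≥ ω).
The clique on [0, 1, 3, 11, 20] has size 5, forcing χ ≥ 5, and the coloring below uses 5 colors, so χ(G) = 5.
A valid 5-coloring: color 1: [5, 20]; color 2: [3, 7]; color 3: [0, 13]; color 4: [11, 14, 18]; color 5: [1, 2].

χ(G) = 5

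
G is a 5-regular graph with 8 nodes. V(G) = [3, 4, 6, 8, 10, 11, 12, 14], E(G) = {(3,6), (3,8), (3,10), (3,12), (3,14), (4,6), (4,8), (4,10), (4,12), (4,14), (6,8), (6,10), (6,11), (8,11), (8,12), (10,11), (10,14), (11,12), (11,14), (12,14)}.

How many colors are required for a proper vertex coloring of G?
Clique number ω(G) = 3 (lower bound: χ ≥ ω).
Odd cycle [14, 12, 8, 6, 10] needs 3 colors (χ ≥ 3).
Vertex 3 is adjacent to every vertex of [6, 8, 10, 12, 14], which already need 3 colors among themselves, so 3 needs a new color (χ ≥ 4).
The coloring below uses 4 colors, so χ(G) = 4.
A valid 4-coloring: color 1: [6, 12]; color 2: [3, 4, 11]; color 3: [8, 14]; color 4: [10].

χ(G) = 4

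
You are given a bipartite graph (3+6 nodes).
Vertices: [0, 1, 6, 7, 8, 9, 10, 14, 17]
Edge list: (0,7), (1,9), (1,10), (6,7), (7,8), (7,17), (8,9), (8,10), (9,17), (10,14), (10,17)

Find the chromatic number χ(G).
χ(G) = 2

Clique number ω(G) = 2 (lower bound: χ ≥ ω).
The graph is bipartite (no odd cycle), so 2 colors suffice: χ(G) = 2.
A valid 2-coloring: color 1: [7, 9, 10]; color 2: [0, 1, 6, 8, 14, 17].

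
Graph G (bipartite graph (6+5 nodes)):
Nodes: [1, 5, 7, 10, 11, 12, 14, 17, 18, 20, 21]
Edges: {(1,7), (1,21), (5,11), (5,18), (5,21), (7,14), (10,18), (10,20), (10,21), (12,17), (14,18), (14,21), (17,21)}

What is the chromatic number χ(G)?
Clique number ω(G) = 2 (lower bound: χ ≥ ω).
The graph is bipartite (no odd cycle), so 2 colors suffice: χ(G) = 2.
A valid 2-coloring: color 1: [7, 11, 12, 18, 20, 21]; color 2: [1, 5, 10, 14, 17].

χ(G) = 2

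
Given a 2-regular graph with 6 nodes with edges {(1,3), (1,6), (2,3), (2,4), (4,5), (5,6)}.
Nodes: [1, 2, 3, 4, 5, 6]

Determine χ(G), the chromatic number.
Clique number ω(G) = 2 (lower bound: χ ≥ ω).
The graph is bipartite (no odd cycle), so 2 colors suffice: χ(G) = 2.
A valid 2-coloring: color 1: [3, 4, 6]; color 2: [1, 2, 5].

χ(G) = 2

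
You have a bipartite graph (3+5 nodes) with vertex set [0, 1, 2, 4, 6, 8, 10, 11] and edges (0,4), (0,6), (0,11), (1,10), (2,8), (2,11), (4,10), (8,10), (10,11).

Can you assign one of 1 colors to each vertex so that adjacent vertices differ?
No, G is not 1-colorable

Edge (0,11) forces its endpoints to differ, so 1 color is not enough.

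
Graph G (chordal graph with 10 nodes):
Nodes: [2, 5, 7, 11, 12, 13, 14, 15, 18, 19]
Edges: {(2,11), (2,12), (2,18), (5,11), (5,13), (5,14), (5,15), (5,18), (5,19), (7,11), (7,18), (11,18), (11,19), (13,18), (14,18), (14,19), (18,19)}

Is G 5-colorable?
Yes, G is 5-colorable

A valid 5-coloring: color 1: [12, 15, 18]; color 2: [2, 5, 7]; color 3: [11, 13, 14]; color 4: [19].
(χ(G) = 4 ≤ 5.)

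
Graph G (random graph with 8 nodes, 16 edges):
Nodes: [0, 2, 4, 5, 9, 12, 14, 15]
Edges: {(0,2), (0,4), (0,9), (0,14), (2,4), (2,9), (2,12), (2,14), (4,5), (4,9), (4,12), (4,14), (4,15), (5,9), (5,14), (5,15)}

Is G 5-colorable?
A valid 5-coloring: color 1: [4]; color 2: [2, 5]; color 3: [9, 12, 14, 15]; color 4: [0].
(χ(G) = 4 ≤ 5.)

Yes, G is 5-colorable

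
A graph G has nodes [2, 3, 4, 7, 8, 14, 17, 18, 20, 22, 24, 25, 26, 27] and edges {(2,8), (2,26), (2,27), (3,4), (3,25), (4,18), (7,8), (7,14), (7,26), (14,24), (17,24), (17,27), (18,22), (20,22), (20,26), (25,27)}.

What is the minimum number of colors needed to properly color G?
χ(G) = 3

Clique number ω(G) = 2 (lower bound: χ ≥ ω).
Odd cycle [20, 22, 18, 4, 3, 25, 27, 2, 8, 7, 26] needs 3 colors (χ ≥ 3).
The coloring below uses 3 colors, so χ(G) = 3.
A valid 3-coloring: color 1: [3, 8, 14, 18, 26, 27]; color 2: [2, 4, 7, 22, 24, 25]; color 3: [17, 20].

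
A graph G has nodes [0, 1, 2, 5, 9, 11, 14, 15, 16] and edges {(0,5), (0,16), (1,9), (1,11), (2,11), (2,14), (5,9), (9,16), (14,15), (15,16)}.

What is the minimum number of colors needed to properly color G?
χ(G) = 3

Clique number ω(G) = 2 (lower bound: χ ≥ ω).
Odd cycle [16, 9, 1, 11, 2, 14, 15] needs 3 colors (χ ≥ 3).
The coloring below uses 3 colors, so χ(G) = 3.
A valid 3-coloring: color 1: [1, 5, 14, 16]; color 2: [0, 9, 11, 15]; color 3: [2].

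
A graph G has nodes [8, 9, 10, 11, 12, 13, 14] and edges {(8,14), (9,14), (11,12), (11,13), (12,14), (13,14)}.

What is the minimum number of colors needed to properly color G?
Clique number ω(G) = 2 (lower bound: χ ≥ ω).
The graph is bipartite (no odd cycle), so 2 colors suffice: χ(G) = 2.
A valid 2-coloring: color 1: [10, 11, 14]; color 2: [8, 9, 12, 13].

χ(G) = 2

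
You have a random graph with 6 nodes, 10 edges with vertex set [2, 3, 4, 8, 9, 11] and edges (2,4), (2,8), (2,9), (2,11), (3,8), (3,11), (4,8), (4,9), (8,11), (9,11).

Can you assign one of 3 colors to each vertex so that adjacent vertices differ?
A valid 3-coloring: color 1: [4, 11]; color 2: [8, 9]; color 3: [2, 3].
(χ(G) = 3 ≤ 3.)

Yes, G is 3-colorable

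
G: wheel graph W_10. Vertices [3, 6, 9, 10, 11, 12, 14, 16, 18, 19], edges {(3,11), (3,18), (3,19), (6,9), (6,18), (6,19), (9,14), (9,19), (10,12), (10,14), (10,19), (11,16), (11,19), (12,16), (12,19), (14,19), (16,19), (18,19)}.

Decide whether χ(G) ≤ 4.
Yes, G is 4-colorable

A valid 4-coloring: color 1: [19]; color 2: [11, 12, 14, 18]; color 3: [3, 6, 10, 16]; color 4: [9].
(χ(G) = 4 ≤ 4.)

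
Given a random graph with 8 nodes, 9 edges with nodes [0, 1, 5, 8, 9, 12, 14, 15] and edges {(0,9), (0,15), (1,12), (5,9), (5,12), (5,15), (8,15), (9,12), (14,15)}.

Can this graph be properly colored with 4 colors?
Yes, G is 4-colorable

A valid 4-coloring: color 1: [12, 15]; color 2: [0, 1, 5, 8, 14]; color 3: [9].
(χ(G) = 3 ≤ 4.)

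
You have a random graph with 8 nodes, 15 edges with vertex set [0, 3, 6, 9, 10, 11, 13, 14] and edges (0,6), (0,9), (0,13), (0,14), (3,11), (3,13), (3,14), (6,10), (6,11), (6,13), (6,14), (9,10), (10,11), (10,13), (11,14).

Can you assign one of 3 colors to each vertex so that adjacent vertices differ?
Odd cycle [0, 13, 10, 11, 14] needs 3 colors (χ ≥ 3).
Vertex 6 is adjacent to every vertex of [0, 10, 11, 13, 14], which already need 3 colors among themselves, so 6 needs a new color (χ ≥ 4).
Hence χ(G) ≥ 4 > 3, so no proper 3-coloring exists.

No, G is not 3-colorable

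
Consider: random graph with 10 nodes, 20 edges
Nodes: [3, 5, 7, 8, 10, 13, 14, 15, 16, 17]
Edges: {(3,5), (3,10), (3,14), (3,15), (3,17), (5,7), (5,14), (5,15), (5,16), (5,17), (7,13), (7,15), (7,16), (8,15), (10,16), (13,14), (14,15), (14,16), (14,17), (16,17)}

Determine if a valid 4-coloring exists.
Yes, G is 4-colorable

A valid 4-coloring: color 1: [7, 8, 10, 14]; color 2: [5, 13]; color 3: [3, 16]; color 4: [15, 17].
(χ(G) = 4 ≤ 4.)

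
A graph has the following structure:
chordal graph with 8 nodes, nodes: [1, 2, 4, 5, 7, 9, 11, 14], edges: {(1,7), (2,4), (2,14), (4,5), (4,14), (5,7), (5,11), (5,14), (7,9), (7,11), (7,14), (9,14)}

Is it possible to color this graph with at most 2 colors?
No, G is not 2-colorable

The clique on vertices [2, 4, 14] has size 3 > 2, so it alone needs 3 colors.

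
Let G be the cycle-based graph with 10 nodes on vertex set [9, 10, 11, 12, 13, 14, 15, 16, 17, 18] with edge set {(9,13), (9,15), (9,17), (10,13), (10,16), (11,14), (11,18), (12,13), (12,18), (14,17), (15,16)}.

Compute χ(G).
Clique number ω(G) = 2 (lower bound: χ ≥ ω).
Odd cycle [18, 11, 14, 17, 9, 13, 12] needs 3 colors (χ ≥ 3).
The coloring below uses 3 colors, so χ(G) = 3.
A valid 3-coloring: color 1: [11, 13, 16, 17]; color 2: [9, 10, 14, 18]; color 3: [12, 15].

χ(G) = 3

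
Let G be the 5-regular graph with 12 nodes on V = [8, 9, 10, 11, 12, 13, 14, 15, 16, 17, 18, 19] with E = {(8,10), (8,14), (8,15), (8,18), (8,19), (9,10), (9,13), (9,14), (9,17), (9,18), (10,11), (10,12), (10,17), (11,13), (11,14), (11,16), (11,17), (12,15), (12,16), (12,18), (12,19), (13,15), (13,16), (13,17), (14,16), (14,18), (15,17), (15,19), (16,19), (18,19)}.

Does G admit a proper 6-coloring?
A valid 6-coloring: color 1: [16, 17, 18]; color 2: [9, 11, 15]; color 3: [10, 13, 14, 19]; color 4: [8, 12].
(χ(G) = 4 ≤ 6.)

Yes, G is 6-colorable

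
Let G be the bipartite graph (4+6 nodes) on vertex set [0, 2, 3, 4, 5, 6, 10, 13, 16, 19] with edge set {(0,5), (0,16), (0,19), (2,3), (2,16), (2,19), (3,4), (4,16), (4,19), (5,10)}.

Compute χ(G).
χ(G) = 2

Clique number ω(G) = 2 (lower bound: χ ≥ ω).
The graph is bipartite (no odd cycle), so 2 colors suffice: χ(G) = 2.
A valid 2-coloring: color 1: [0, 2, 4, 6, 10, 13]; color 2: [3, 5, 16, 19].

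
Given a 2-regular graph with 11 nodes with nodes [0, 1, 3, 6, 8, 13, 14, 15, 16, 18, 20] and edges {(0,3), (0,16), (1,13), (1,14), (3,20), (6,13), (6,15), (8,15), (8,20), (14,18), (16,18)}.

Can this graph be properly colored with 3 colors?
A valid 3-coloring: color 1: [3, 6, 8, 14, 16]; color 2: [0, 13, 15, 18, 20]; color 3: [1].
(χ(G) = 3 ≤ 3.)

Yes, G is 3-colorable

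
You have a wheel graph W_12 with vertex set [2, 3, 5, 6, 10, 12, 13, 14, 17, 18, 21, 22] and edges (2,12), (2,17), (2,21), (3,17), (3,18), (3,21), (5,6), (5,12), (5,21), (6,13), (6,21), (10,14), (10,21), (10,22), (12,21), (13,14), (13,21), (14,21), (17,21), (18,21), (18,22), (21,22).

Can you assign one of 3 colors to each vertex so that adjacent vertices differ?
No, G is not 3-colorable

Odd cycle [10, 22, 18, 3, 17, 2, 12, 5, 6, 13, 14] needs 3 colors (χ ≥ 3).
Vertex 21 is adjacent to every vertex of [2, 3, 5, 6, 10, 12, 13, 14, 17, 18, 22], which already need 3 colors among themselves, so 21 needs a new color (χ ≥ 4).
Hence χ(G) ≥ 4 > 3, so no proper 3-coloring exists.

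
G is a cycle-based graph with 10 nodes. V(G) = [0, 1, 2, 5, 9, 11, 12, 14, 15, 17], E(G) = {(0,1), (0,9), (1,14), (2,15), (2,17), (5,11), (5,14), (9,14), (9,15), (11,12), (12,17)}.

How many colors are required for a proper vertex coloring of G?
χ(G) = 2

Clique number ω(G) = 2 (lower bound: χ ≥ ω).
The graph is bipartite (no odd cycle), so 2 colors suffice: χ(G) = 2.
A valid 2-coloring: color 1: [0, 11, 14, 15, 17]; color 2: [1, 2, 5, 9, 12].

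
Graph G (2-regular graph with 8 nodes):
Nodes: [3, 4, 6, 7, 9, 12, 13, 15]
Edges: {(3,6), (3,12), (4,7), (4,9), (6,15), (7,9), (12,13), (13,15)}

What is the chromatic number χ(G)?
Clique number ω(G) = 3 (lower bound: χ ≥ ω).
The clique on [4, 7, 9] has size 3, forcing χ ≥ 3, and the coloring below uses 3 colors, so χ(G) = 3.
A valid 3-coloring: color 1: [4, 6, 13]; color 2: [3, 9, 15]; color 3: [7, 12].

χ(G) = 3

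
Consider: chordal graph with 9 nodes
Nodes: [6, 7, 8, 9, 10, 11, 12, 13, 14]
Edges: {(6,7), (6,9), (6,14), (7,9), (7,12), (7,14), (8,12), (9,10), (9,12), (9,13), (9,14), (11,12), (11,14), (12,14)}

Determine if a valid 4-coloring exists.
A valid 4-coloring: color 1: [8, 9, 11]; color 2: [6, 10, 12, 13]; color 3: [14]; color 4: [7].
(χ(G) = 4 ≤ 4.)

Yes, G is 4-colorable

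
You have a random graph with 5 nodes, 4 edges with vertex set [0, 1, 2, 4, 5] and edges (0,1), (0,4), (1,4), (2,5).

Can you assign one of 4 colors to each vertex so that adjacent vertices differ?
Yes, G is 4-colorable

A valid 4-coloring: color 1: [0, 5]; color 2: [1, 2]; color 3: [4].
(χ(G) = 3 ≤ 4.)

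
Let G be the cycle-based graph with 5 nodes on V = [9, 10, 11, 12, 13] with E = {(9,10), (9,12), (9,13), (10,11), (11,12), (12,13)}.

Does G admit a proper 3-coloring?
A valid 3-coloring: color 1: [9, 11]; color 2: [10, 12]; color 3: [13].
(χ(G) = 3 ≤ 3.)

Yes, G is 3-colorable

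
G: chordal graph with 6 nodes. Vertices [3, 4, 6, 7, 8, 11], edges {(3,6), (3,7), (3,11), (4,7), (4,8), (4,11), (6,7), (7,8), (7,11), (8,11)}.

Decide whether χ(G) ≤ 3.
No, G is not 3-colorable

The clique on vertices [4, 7, 8, 11] has size 4 > 3, so it alone needs 4 colors.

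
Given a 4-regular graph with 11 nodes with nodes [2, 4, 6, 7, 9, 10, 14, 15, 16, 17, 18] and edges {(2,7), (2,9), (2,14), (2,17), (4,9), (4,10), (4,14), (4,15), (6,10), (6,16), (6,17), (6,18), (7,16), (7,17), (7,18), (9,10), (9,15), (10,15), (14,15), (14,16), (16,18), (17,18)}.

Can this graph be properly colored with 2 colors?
The clique on vertices [4, 9, 10, 15] has size 4 > 2, so it alone needs 4 colors.

No, G is not 2-colorable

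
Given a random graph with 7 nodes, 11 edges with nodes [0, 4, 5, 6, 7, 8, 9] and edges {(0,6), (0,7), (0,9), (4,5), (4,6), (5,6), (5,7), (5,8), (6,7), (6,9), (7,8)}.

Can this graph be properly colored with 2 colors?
The clique on vertices [5, 7, 8] has size 3 > 2, so it alone needs 3 colors.

No, G is not 2-colorable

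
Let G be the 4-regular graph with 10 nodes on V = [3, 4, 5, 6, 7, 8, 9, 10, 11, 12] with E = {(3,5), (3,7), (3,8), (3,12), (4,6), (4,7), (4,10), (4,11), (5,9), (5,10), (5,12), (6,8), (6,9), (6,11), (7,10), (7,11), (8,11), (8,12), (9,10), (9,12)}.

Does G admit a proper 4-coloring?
Yes, G is 4-colorable

A valid 4-coloring: color 1: [5, 7, 8]; color 2: [3, 4, 9]; color 3: [10, 11, 12]; color 4: [6].
(χ(G) = 4 ≤ 4.)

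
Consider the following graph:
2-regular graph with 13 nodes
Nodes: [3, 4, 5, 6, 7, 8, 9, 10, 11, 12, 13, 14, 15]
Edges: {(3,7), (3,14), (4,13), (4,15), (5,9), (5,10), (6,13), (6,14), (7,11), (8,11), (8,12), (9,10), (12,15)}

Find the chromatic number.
χ(G) = 3

Clique number ω(G) = 3 (lower bound: χ ≥ ω).
The clique on [5, 9, 10] has size 3, forcing χ ≥ 3, and the coloring below uses 3 colors, so χ(G) = 3.
A valid 3-coloring: color 1: [7, 8, 9, 13, 14, 15]; color 2: [3, 4, 6, 10, 11, 12]; color 3: [5].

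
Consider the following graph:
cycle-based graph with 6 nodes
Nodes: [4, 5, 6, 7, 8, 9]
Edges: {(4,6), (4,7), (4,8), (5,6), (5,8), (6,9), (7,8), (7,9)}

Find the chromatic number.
Clique number ω(G) = 3 (lower bound: χ ≥ ω).
The clique on [4, 7, 8] has size 3, forcing χ ≥ 3, and the coloring below uses 3 colors, so χ(G) = 3.
A valid 3-coloring: color 1: [6, 7]; color 2: [4, 5, 9]; color 3: [8].

χ(G) = 3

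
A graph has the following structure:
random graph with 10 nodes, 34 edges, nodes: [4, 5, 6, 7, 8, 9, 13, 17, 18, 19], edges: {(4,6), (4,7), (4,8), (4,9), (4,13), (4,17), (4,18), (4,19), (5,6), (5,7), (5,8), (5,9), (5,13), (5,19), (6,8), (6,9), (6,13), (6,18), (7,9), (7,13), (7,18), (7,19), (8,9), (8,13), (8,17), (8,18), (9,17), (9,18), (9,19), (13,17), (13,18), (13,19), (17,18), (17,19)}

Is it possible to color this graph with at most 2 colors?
No, G is not 2-colorable

The clique on vertices [4, 8, 9, 17, 18] has size 5 > 2, so it alone needs 5 colors.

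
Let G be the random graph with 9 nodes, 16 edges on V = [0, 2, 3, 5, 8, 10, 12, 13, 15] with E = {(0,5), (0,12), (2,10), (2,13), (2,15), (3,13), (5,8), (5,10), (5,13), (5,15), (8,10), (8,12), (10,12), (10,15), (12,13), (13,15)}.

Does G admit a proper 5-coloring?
Yes, G is 5-colorable

A valid 5-coloring: color 1: [0, 10, 13]; color 2: [2, 3, 5, 12]; color 3: [8, 15].
(χ(G) = 3 ≤ 5.)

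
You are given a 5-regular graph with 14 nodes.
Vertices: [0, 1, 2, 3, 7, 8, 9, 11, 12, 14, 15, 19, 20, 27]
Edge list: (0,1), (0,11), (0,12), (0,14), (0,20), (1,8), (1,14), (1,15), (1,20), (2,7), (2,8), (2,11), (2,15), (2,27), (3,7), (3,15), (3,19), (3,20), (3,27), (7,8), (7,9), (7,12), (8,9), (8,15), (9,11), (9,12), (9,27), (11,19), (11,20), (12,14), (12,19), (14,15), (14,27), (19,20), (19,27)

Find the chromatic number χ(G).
Clique number ω(G) = 3 (lower bound: χ ≥ ω).
Suppose a proper 3-coloring c exists. The clique [0, 1, 14] takes 3 distinct colors; by symmetry let c(0) = 1, c(1) = 2, c(14) = 3.
- Vertex 12: neighbors [0, 14] already have colors [1, 3] ⇒ c(12) = 2.
- Vertex 15: neighbors [1, 14] already have colors [2, 3] ⇒ c(15) = 1.
- Vertex 8: neighbors [15, 1] already have colors [1, 2] ⇒ c(8) = 3.
- Vertex 2: neighbors [15, 8] already have colors [1, 3] ⇒ c(2) = 2.
- Vertex 9: neighbors [12, 8] already have colors [2, 3] ⇒ c(9) = 1.
- Vertex 27: neighbors [9, 2, 14] already have colors [1, 2, 3] — all 3 colors blocked. Contradiction.
The forced assignments end in a contradiction, so G has no proper 3-coloring (χ ≥ 4).
The coloring below uses 4 colors, so χ(G) = 4.
A valid 4-coloring: color 1: [2, 3, 9, 14]; color 2: [1, 7, 11, 27]; color 3: [0, 15, 19]; color 4: [8, 12, 20].

χ(G) = 4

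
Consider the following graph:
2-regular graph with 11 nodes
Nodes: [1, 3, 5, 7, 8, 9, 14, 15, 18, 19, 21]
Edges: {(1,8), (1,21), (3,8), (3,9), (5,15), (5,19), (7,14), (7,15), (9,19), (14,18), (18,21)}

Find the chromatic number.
χ(G) = 3

Clique number ω(G) = 2 (lower bound: χ ≥ ω).
Odd cycle [14, 18, 21, 1, 8, 3, 9, 19, 5, 15, 7] needs 3 colors (χ ≥ 3).
The coloring below uses 3 colors, so χ(G) = 3.
A valid 3-coloring: color 1: [8, 9, 14, 15, 21]; color 2: [1, 3, 5, 7, 18]; color 3: [19].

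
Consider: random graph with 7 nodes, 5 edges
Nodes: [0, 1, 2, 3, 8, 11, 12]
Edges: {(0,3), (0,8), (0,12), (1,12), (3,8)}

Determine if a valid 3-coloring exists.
Yes, G is 3-colorable

A valid 3-coloring: color 1: [0, 1, 2, 11]; color 2: [8, 12]; color 3: [3].
(χ(G) = 3 ≤ 3.)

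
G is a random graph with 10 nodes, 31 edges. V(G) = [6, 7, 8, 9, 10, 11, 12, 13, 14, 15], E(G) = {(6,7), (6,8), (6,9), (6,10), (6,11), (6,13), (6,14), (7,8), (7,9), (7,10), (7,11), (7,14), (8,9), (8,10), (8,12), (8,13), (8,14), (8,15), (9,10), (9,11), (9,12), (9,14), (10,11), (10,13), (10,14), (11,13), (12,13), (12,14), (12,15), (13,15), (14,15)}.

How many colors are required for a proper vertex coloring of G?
Clique number ω(G) = 6 (lower bound: χ ≥ ω).
The clique on [6, 7, 8, 9, 10, 14] has size 6, forcing χ ≥ 6, and the coloring below uses 6 colors, so χ(G) = 6.
A valid 6-coloring: color 1: [8, 11]; color 2: [13, 14]; color 3: [10, 12]; color 4: [9, 15]; color 5: [6]; color 6: [7].

χ(G) = 6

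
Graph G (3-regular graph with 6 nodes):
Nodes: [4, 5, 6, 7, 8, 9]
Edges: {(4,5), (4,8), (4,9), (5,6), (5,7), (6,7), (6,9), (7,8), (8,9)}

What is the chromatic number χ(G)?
Clique number ω(G) = 3 (lower bound: χ ≥ ω).
The clique on [4, 8, 9] has size 3, forcing χ ≥ 3, and the coloring below uses 3 colors, so χ(G) = 3.
A valid 3-coloring: color 1: [5, 9]; color 2: [4, 7]; color 3: [6, 8].

χ(G) = 3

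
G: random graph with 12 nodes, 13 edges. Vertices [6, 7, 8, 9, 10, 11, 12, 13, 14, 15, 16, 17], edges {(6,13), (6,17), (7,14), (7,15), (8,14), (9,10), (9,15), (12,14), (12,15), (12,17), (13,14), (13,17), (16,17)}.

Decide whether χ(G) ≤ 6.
Yes, G is 6-colorable

A valid 6-coloring: color 1: [10, 11, 14, 15, 17]; color 2: [7, 8, 9, 12, 13, 16]; color 3: [6].
(χ(G) = 3 ≤ 6.)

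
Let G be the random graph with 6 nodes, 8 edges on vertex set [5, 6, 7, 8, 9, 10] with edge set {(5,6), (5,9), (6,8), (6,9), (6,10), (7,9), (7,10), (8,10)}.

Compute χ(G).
χ(G) = 3

Clique number ω(G) = 3 (lower bound: χ ≥ ω).
The clique on [6, 8, 10] has size 3, forcing χ ≥ 3, and the coloring below uses 3 colors, so χ(G) = 3.
A valid 3-coloring: color 1: [6, 7]; color 2: [9, 10]; color 3: [5, 8].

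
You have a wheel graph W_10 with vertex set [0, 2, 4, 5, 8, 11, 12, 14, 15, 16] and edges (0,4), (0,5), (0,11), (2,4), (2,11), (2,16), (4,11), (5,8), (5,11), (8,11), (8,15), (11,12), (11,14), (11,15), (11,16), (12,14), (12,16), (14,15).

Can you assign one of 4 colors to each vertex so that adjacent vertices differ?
A valid 4-coloring: color 1: [11]; color 2: [0, 2, 12, 15]; color 3: [4, 5, 14, 16]; color 4: [8].
(χ(G) = 4 ≤ 4.)

Yes, G is 4-colorable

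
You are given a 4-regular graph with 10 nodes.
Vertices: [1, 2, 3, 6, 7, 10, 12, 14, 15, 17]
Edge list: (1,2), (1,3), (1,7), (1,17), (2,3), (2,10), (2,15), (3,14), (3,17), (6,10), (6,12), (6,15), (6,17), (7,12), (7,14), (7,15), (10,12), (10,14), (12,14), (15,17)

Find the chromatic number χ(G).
Clique number ω(G) = 3 (lower bound: χ ≥ ω).
Suppose a proper 3-coloring c exists. The clique [1, 2, 3] takes 3 distinct colors; by symmetry let c(1) = 1, c(2) = 2, c(3) = 3.
- Vertex 17: neighbors [1, 3] already have colors [1, 3] ⇒ c(17) = 2.
- Vertex 6: neighbors [17] already have colors [2]; try each remaining color.
- Case c(6) = 1:
  - Vertex 10: neighbors [6, 2] already have colors [1, 2] ⇒ c(10) = 3.
  - Vertex 12: neighbors [6, 10] already have colors [1, 3] ⇒ c(12) = 2.
  - Vertex 7: neighbors [1, 12] already have colors [1, 2] ⇒ c(7) = 3.
  - Vertex 15: neighbors [6, 2, 7] already have colors [1, 2, 3] — all 3 colors blocked. Contradiction.
- Case c(6) = 3:
  - Vertex 10: neighbors [2, 6] already have colors [2, 3] ⇒ c(10) = 1.
  - Vertex 12: neighbors [10, 6] already have colors [1, 3] ⇒ c(12) = 2.
  - Vertex 14: neighbors [10, 12, 3] already have colors [1, 2, 3] — all 3 colors blocked. Contradiction.
Every case ends in a contradiction, so G has no proper 3-coloring (χ ≥ 4).
The coloring below uses 4 colors, so χ(G) = 4.
A valid 4-coloring: color 1: [1, 14, 15]; color 2: [2, 6, 7]; color 3: [3, 12]; color 4: [10, 17].

χ(G) = 4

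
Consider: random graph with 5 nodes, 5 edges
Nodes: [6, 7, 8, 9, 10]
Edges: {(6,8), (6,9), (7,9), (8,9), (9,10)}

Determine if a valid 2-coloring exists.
The clique on vertices [6, 8, 9] has size 3 > 2, so it alone needs 3 colors.

No, G is not 2-colorable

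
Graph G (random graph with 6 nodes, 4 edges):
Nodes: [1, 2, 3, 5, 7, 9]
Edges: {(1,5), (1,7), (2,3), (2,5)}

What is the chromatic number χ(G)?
Clique number ω(G) = 2 (lower bound: χ ≥ ω).
The graph is bipartite (no odd cycle), so 2 colors suffice: χ(G) = 2.
A valid 2-coloring: color 1: [3, 5, 7, 9]; color 2: [1, 2].

χ(G) = 2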